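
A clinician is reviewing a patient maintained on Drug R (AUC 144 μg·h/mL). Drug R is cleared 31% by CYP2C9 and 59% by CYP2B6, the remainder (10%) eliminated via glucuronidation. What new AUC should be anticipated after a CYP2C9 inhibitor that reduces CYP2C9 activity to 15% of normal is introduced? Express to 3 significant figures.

196 μg·h/mL

The CYP2C9 pathway (31% of clearance) is reduced to 0.15× activity: 0.31 × 0.15 = 0.0465.
CYP2B6 (59%) and the residual 10% are unaffected.
Relative clearance = 0.0465 + 0.59 + 0.1 = 0.7365.
New AUC = baseline ÷ relative clearance = 144 / 0.7365 = 196 μg·h/mL.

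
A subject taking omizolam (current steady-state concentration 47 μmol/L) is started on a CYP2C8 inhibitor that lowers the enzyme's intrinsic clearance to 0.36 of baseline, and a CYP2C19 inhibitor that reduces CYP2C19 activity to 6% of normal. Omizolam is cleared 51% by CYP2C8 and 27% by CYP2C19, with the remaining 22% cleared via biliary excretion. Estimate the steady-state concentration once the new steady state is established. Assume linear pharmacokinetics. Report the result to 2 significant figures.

The CYP2C8 pathway (51% of clearance) falls to 0.36× activity: 0.51 × 0.36 = 0.1836.
The CYP2C19 pathway (27% of clearance) falls to 0.06× activity: 0.27 × 0.06 = 0.0162.
Non-CYP routes (22%) are unchanged.
CL_new/CL_old = 0.1836 + 0.0162 + 0.22 = 0.4198.
Dividing the baseline by the relative clearance: 47 / 0.4198 = 1.1 × 10² μmol/L.

1.1 × 10² μmol/L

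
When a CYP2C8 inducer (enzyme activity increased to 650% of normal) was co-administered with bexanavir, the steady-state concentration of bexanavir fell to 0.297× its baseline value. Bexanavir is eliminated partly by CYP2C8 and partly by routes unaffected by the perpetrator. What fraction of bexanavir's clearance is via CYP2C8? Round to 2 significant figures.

0.43

Let x = fm,CYP2C8. Because steady-state concentration ∝ 1/CL, relative clearance rose to 1/0.297 = 3.367.
Only the CYP2C8 route changed, so 3.367 = x·6.5 + (1 − x), giving x = 0.43.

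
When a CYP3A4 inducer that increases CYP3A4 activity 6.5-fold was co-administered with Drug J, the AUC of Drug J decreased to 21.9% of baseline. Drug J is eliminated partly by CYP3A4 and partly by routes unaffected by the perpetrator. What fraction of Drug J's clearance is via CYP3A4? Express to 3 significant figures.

0.648

Let x = fm,CYP3A4. Because AUC ∝ 1/CL, relative clearance rose to 1/0.219 = 4.566.
Only the CYP3A4 route changed, so 4.566 = x·6.5 + (1 − x), giving x = 0.648.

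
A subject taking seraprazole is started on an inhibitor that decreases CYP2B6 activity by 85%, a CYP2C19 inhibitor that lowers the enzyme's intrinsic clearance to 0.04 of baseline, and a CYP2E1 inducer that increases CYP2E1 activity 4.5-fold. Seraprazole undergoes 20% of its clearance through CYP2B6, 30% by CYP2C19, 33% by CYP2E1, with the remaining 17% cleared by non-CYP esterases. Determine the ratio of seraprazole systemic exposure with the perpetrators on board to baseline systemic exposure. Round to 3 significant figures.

0.589

CYP2B6: 0.2 × 0.15 = 0.03
CYP2C19: 0.3 × 0.04 = 0.012
CYP2E1: 0.33 × 4.5 = 1.485
Other: 0.17 (unchanged)
Relative clearance = 0.03 + 0.012 + 1.485 + 0.17 = 1.697.
Net systemic exposure ratio = 1 / 1.697 = 0.589.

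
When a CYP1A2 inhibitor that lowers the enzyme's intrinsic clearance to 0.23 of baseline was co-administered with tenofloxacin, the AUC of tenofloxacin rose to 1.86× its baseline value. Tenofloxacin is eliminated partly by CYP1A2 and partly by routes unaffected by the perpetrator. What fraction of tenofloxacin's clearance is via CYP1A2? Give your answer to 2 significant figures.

0.60

Write x for the fraction cleared via CYP1A2. The observed AUC change means clearance fell to 1/1.86 = 0.5376 of baseline.
Setting x·0.23 + (1 − x) = 0.5376 and solving: x = (0.5376 − 1)/(0.23 − 1) = 0.60.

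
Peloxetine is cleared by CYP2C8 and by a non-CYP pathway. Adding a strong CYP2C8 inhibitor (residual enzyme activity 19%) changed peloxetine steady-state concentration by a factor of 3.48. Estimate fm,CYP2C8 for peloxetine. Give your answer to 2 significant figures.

Let x = fm,CYP2C8. Because steady-state concentration ∝ 1/CL, relative clearance fell to 1/3.48 = 0.2874.
Only the CYP2C8 route changed, so 0.2874 = x·0.19 + (1 − x), giving x = 0.88.

0.88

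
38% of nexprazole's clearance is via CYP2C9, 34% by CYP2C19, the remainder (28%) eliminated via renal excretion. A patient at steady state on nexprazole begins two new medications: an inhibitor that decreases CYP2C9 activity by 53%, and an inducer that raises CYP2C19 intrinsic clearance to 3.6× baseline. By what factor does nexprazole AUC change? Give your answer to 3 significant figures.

0.594

The CYP2C9 pathway (38% of clearance) is reduced to 0.47× activity: 0.38 × 0.47 = 0.1786.
The CYP2C19 pathway (34% of clearance) rises to 3.6× activity: 0.34 × 3.6 = 1.224.
Non-CYP routes (28%) are unchanged.
New clearance relative to baseline: 0.1786 + 1.224 + 0.28 = 1.6826.
Net AUC ratio = 1 / 1.6826 = 0.594.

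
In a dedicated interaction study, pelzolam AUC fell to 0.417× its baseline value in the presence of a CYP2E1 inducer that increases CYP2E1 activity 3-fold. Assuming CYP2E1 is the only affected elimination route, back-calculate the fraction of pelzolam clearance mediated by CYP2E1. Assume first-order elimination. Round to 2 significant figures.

CL'/CL = 1 / 0.417 = 2.398
3·fm + (1 − fm) = 2.398
fm = (2.398 − 1) / (3 − 1) = 0.70

0.70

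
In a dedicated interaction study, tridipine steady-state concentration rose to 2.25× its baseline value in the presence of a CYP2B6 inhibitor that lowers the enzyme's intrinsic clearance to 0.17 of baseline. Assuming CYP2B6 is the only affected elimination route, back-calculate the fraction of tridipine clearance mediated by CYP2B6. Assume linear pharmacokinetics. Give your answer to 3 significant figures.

CL'/CL = 1 / 2.25 = 0.4444
0.17·fm + (1 − fm) = 0.4444
fm = (0.4444 − 1) / (0.17 − 1) = 0.669

0.669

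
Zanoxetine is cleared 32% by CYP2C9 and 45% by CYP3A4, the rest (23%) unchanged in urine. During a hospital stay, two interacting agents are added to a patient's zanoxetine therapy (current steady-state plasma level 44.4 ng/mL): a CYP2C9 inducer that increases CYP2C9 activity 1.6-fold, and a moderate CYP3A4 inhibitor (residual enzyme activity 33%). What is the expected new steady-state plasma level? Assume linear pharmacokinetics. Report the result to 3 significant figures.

The CYP2C9 pathway (32% of clearance) rises to 1.6× activity: 0.32 × 1.6 = 0.512.
The CYP3A4 pathway (45% of clearance) falls to 0.33× activity: 0.45 × 0.33 = 0.1485.
Non-CYP routes (23%) are unchanged.
Relative clearance = 0.512 + 0.1485 + 0.23 = 0.8905.
Steady-state plasma level ∝ 1/CL: new value = 44.4 / 0.8905 = 49.9 ng/mL.

49.9 ng/mL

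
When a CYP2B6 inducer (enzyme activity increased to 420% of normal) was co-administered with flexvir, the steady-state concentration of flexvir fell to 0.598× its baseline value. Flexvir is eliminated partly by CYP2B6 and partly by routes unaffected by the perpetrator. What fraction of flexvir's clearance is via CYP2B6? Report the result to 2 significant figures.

Write x for the fraction cleared via CYP2B6. The observed steady-state concentration change means clearance rose to 1/0.598 = 1.672 of baseline.
Only the CYP2B6 route changed, so 1.672 = x·4.2 + (1 − x), giving x = 0.21.

0.21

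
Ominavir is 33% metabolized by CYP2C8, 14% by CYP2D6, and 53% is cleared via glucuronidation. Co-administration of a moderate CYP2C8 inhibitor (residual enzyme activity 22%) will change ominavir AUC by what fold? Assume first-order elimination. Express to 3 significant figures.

1.35

CYP2C8: 0.33 × 0.22 = 0.0726
CYP2D6: 0.14 (unchanged)
Other: 0.53 (unchanged)
New clearance relative to baseline: 0.0726 + 0.14 + 0.53 = 0.7426.
Since AUC ∝ 1/CL, the ratio is 1 / 0.7426 = 1.35.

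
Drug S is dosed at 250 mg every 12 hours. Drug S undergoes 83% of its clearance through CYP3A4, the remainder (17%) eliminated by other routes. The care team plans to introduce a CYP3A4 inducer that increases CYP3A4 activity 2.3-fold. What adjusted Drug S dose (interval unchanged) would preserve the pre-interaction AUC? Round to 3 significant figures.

520 mg

The CYP3A4 pathway (83% of clearance) is boosted to 2.3× activity: 0.83 × 2.3 = 1.909.
The remaining 17% of clearance is unaffected.
CL_new/CL_old = 1.909 + 0.17 = 2.079.
Exposure is unchanged when dose changes in proportion to clearance. New dose = 250 mg × 2.079 = 520 mg.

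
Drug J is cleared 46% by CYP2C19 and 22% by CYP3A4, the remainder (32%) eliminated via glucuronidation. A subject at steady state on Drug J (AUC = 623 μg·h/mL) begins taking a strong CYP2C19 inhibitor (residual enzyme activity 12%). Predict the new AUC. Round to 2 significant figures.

1.0 × 10³ μg·h/mL

The CYP2C19 pathway (46% of clearance) drops to 0.12× activity: 0.46 × 0.12 = 0.0552.
CYP3A4 (22%) and the residual 32% are unaffected.
CL_new/CL_old = 0.0552 + 0.22 + 0.32 = 0.5952.
New AUC = baseline ÷ relative clearance = 623 / 0.5952 = 1.0 × 10³ μg·h/mL.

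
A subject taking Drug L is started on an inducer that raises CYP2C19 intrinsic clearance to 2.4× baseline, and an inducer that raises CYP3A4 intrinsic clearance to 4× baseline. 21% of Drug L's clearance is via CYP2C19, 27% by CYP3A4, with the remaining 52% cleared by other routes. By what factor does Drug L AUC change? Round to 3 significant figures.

0.475

The CYP2C19 pathway (21% of clearance) rises to 2.4× activity: 0.21 × 2.4 = 0.504.
The CYP3A4 pathway (27% of clearance) increases to 4× activity: 0.27 × 4 = 1.08.
The remaining 52% of clearance is unaffected.
New clearance relative to baseline: 0.504 + 1.08 + 0.52 = 2.104.
AUC ∝ 1/CL: fold-change = 1 / 2.104 = 0.475.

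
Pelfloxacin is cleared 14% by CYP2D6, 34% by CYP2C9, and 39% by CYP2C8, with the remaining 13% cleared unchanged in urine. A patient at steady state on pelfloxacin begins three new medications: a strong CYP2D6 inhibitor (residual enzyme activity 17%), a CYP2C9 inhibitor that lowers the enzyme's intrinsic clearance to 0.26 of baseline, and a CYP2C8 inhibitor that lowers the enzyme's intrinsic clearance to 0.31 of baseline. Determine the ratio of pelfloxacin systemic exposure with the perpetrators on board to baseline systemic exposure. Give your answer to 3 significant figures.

2.75

The CYP2D6 pathway (14% of clearance) is reduced to 0.17× activity: 0.14 × 0.17 = 0.0238.
The CYP2C9 pathway (34% of clearance) is reduced to 0.26× activity: 0.34 × 0.26 = 0.0884.
The CYP2C8 pathway (39% of clearance) is reduced to 0.31× activity: 0.39 × 0.31 = 0.1209.
The remaining 13% of clearance is unaffected.
Relative clearance = 0.0238 + 0.0884 + 0.1209 + 0.13 = 0.3631.
Because systemic exposure varies inversely with clearance, the combined effect is 1 / 0.3631 = 2.75.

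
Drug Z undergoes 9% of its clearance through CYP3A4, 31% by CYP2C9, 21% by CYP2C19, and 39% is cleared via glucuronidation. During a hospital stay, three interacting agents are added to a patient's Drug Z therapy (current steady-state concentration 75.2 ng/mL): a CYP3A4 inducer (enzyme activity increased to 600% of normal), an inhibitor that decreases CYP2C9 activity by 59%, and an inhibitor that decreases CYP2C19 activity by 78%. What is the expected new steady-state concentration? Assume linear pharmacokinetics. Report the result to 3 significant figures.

68.2 ng/mL

CYP3A4: 0.09 × 6 = 0.54
CYP2C9: 0.31 × 0.41 = 0.1271
CYP2C19: 0.21 × 0.22 = 0.0462
Other: 0.39 (unchanged)
CL_new/CL_old = 0.54 + 0.1271 + 0.0462 + 0.39 = 1.1033.
New steady-state concentration = 75.2 / 1.1033 = 68.2 ng/mL (concentration scales inversely with clearance).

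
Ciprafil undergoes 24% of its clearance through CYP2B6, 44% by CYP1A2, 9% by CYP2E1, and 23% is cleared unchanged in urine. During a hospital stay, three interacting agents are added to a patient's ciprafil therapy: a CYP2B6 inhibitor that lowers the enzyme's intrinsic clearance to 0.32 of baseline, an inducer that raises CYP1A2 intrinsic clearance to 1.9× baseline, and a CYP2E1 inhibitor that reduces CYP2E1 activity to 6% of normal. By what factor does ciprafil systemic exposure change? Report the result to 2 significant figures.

CYP2B6: 0.24 × 0.32 = 0.0768
CYP1A2: 0.44 × 1.9 = 0.836
CYP2E1: 0.09 × 0.06 = 0.0054
Other: 0.23 (unchanged)
Relative clearance = 0.0768 + 0.836 + 0.0054 + 0.23 = 1.1482.
Net systemic exposure ratio = 1 / 1.1482 = 0.87.

0.87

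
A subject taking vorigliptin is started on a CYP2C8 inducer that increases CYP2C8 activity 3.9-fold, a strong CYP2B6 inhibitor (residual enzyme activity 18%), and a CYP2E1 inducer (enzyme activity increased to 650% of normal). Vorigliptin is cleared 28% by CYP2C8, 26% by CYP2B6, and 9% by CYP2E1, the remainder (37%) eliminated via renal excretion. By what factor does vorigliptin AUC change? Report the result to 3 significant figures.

0.478

The CYP2C8 pathway (28% of clearance) is boosted to 3.9× activity: 0.28 × 3.9 = 1.092.
The CYP2B6 pathway (26% of clearance) drops to 0.18× activity: 0.26 × 0.18 = 0.0468.
The CYP2E1 pathway (9% of clearance) rises to 6.5× activity: 0.09 × 6.5 = 0.585.
The remaining 37% of clearance is unaffected.
Relative clearance = 1.092 + 0.0468 + 0.585 + 0.37 = 2.0938.
Net AUC ratio = 1 / 2.0938 = 0.478.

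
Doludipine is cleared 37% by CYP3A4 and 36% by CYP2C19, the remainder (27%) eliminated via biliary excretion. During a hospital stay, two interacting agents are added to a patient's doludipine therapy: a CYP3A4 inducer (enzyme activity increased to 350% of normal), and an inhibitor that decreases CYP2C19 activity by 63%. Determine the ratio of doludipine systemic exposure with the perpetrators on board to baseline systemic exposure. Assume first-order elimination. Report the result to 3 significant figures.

0.589

The CYP3A4 pathway (37% of clearance) increases to 3.5× activity: 0.37 × 3.5 = 1.295.
The CYP2C19 pathway (36% of clearance) is reduced to 0.37× activity: 0.36 × 0.37 = 0.1332.
Non-CYP routes (27%) are unchanged.
CL_new/CL_old = 1.295 + 0.1332 + 0.27 = 1.6982.
Because systemic exposure varies inversely with clearance, the combined effect is 1 / 1.6982 = 0.589.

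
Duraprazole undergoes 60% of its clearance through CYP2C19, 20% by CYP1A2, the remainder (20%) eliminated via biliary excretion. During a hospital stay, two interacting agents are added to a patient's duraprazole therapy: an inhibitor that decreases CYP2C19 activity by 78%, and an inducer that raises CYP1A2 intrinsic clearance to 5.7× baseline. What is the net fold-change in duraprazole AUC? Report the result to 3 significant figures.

CYP2C19: 0.6 × 0.22 = 0.132
CYP1A2: 0.2 × 5.7 = 1.14
Other: 0.2 (unchanged)
New clearance relative to baseline: 0.132 + 1.14 + 0.2 = 1.472.
Because AUC varies inversely with clearance, the combined effect is 1 / 1.472 = 0.679.

0.679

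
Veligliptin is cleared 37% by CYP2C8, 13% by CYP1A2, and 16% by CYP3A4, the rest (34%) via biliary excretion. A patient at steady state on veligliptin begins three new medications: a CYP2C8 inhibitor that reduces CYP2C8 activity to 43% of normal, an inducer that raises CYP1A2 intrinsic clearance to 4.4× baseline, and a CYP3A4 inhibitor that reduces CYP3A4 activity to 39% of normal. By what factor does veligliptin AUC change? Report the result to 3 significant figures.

0.882

CYP2C8: 0.37 × 0.43 = 0.1591
CYP1A2: 0.13 × 4.4 = 0.572
CYP3A4: 0.16 × 0.39 = 0.0624
Other: 0.34 (unchanged)
New clearance relative to baseline: 0.1591 + 0.572 + 0.0624 + 0.34 = 1.1335.
Because AUC varies inversely with clearance, the combined effect is 1 / 1.1335 = 0.882.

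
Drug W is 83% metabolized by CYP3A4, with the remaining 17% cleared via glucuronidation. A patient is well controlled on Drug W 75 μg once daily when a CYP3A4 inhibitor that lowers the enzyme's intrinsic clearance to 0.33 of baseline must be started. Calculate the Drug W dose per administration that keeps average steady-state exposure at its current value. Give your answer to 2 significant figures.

CYP3A4: 0.83 × 0.33 = 0.2739
Other: 0.17 (unchanged)
New clearance relative to baseline: 0.2739 + 0.17 = 0.4439.
Css,avg = (dose rate)/CL, so holding Css fixed requires dose ∝ CL: 75 × 0.4439 = 33 μg.

33 μg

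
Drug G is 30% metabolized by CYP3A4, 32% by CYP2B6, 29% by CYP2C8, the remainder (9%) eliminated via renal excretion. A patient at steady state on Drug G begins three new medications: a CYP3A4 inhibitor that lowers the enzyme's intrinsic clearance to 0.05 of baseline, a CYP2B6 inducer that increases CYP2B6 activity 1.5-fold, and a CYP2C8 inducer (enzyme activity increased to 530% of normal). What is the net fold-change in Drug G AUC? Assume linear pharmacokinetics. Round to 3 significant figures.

0.471

CYP3A4: 0.3 × 0.05 = 0.015
CYP2B6: 0.32 × 1.5 = 0.48
CYP2C8: 0.29 × 5.3 = 1.537
Other: 0.09 (unchanged)
New clearance relative to baseline: 0.015 + 0.48 + 1.537 + 0.09 = 2.122.
Because AUC varies inversely with clearance, the combined effect is 1 / 2.122 = 0.471.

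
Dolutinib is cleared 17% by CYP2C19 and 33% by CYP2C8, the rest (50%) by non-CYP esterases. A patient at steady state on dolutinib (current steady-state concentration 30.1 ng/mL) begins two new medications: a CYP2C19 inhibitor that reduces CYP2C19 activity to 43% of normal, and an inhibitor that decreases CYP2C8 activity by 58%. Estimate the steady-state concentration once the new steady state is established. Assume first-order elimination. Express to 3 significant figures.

The CYP2C19 pathway (17% of clearance) is reduced to 0.43× activity: 0.17 × 0.43 = 0.0731.
The CYP2C8 pathway (33% of clearance) falls to 0.42× activity: 0.33 × 0.42 = 0.1386.
Non-CYP routes (50%) are unchanged.
Relative clearance = 0.0731 + 0.1386 + 0.5 = 0.7117.
Dividing the baseline by the relative clearance: 30.1 / 0.7117 = 42.3 ng/mL.

42.3 ng/mL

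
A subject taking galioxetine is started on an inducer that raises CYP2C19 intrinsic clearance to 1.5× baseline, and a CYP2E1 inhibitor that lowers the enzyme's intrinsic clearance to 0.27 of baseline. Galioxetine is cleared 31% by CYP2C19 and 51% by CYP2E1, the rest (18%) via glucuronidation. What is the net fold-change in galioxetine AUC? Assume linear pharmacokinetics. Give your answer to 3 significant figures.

CYP2C19: 0.31 × 1.5 = 0.465
CYP2E1: 0.51 × 0.27 = 0.1377
Other: 0.18 (unchanged)
Relative clearance = 0.465 + 0.1377 + 0.18 = 0.7827.
AUC ∝ 1/CL: fold-change = 1 / 0.7827 = 1.28.

1.28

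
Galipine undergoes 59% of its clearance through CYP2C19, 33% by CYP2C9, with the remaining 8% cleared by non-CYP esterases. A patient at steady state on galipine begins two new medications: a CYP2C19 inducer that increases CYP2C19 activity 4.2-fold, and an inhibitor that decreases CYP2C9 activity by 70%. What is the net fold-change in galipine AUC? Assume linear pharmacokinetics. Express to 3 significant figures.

0.376

The CYP2C19 pathway (59% of clearance) increases to 4.2× activity: 0.59 × 4.2 = 2.478.
The CYP2C9 pathway (33% of clearance) is reduced to 0.3× activity: 0.33 × 0.3 = 0.099.
Non-CYP routes (8%) are unchanged.
CL_new/CL_old = 2.478 + 0.099 + 0.08 = 2.657.
Because AUC varies inversely with clearance, the combined effect is 1 / 2.657 = 0.376.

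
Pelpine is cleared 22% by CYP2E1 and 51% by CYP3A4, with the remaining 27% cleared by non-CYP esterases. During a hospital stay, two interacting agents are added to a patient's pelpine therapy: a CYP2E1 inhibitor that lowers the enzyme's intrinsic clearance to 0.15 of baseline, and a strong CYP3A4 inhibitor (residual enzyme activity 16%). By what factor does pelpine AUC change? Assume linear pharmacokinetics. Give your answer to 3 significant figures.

The CYP2E1 pathway (22% of clearance) falls to 0.15× activity: 0.22 × 0.15 = 0.033.
The CYP3A4 pathway (51% of clearance) is reduced to 0.16× activity: 0.51 × 0.16 = 0.0816.
The remaining 27% of clearance is unaffected.
New clearance relative to baseline: 0.033 + 0.0816 + 0.27 = 0.3846.
Net AUC ratio = 1 / 0.3846 = 2.60.

2.60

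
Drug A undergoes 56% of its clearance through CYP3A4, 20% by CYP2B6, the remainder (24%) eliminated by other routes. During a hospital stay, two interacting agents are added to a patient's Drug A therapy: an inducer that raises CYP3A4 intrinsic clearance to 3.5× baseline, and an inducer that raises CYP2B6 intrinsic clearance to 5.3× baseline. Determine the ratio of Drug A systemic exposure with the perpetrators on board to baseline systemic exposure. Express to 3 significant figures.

0.307

CYP3A4: 0.56 × 3.5 = 1.96
CYP2B6: 0.2 × 5.3 = 1.06
Other: 0.24 (unchanged)
Relative clearance = 1.96 + 1.06 + 0.24 = 3.26.
Net systemic exposure ratio = 1 / 3.26 = 0.307.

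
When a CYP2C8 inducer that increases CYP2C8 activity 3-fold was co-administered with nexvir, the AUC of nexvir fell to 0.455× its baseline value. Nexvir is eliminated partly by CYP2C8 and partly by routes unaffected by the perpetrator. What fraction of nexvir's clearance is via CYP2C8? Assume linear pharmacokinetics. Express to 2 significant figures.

Call the CYP2C8 fraction fm. After the interaction, CL_new/CL_old = fm × 3 + (1 − fm).
AUC ratio = 1 / (new CL fraction), so new CL fraction = 1 / 0.455 = 2.198.
fm × 3 + 1 − fm = 2.198  ⇒  fm × (3 − 1) = 1.198  ⇒  fm = 0.60.

0.60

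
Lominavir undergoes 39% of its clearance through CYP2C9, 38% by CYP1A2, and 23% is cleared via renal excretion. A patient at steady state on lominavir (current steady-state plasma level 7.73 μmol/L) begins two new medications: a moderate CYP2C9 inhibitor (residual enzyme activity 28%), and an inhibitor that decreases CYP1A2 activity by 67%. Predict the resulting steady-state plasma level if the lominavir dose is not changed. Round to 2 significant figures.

17 μmol/L

CYP2C9: 0.39 × 0.28 = 0.1092
CYP1A2: 0.38 × 0.33 = 0.1254
Other: 0.23 (unchanged)
New clearance relative to baseline: 0.1092 + 0.1254 + 0.23 = 0.4646.
Dividing the baseline by the relative clearance: 7.73 / 0.4646 = 17 μmol/L.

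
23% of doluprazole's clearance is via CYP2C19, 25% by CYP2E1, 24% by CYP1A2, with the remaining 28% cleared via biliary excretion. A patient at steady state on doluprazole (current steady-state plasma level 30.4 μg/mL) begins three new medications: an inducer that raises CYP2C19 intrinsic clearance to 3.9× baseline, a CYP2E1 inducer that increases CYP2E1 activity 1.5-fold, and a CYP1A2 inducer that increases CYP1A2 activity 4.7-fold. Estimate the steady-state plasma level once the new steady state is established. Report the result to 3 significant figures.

11.3 μg/mL

The CYP2C19 pathway (23% of clearance) is boosted to 3.9× activity: 0.23 × 3.9 = 0.897.
The CYP2E1 pathway (25% of clearance) is boosted to 1.5× activity: 0.25 × 1.5 = 0.375.
The CYP1A2 pathway (24% of clearance) increases to 4.7× activity: 0.24 × 4.7 = 1.128.
Non-CYP routes (28%) are unchanged.
Relative clearance = 0.897 + 0.375 + 1.128 + 0.28 = 2.68.
New steady-state plasma level = 30.4 / 2.68 = 11.3 μg/mL (concentration scales inversely with clearance).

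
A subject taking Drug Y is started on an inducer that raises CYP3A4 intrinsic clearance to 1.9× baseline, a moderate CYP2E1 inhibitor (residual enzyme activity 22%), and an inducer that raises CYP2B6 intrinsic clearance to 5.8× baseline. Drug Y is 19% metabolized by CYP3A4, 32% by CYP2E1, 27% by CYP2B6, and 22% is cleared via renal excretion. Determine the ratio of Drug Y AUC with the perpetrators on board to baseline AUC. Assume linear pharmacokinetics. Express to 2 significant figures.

0.45

The CYP3A4 pathway (19% of clearance) increases to 1.9× activity: 0.19 × 1.9 = 0.361.
The CYP2E1 pathway (32% of clearance) drops to 0.22× activity: 0.32 × 0.22 = 0.0704.
The CYP2B6 pathway (27% of clearance) increases to 5.8× activity: 0.27 × 5.8 = 1.566.
The remaining 22% of clearance is unaffected.
New clearance relative to baseline: 0.361 + 0.0704 + 1.566 + 0.22 = 2.2174.
AUC ∝ 1/CL: fold-change = 1 / 2.2174 = 0.45.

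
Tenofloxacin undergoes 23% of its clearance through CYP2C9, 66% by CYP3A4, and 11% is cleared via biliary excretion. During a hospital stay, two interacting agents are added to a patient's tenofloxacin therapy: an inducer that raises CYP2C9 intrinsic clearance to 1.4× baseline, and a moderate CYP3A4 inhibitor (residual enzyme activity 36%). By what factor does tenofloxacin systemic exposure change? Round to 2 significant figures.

1.5

CYP2C9: 0.23 × 1.4 = 0.322
CYP3A4: 0.66 × 0.36 = 0.2376
Other: 0.11 (unchanged)
Relative clearance = 0.322 + 0.2376 + 0.11 = 0.6696.
Net systemic exposure ratio = 1 / 0.6696 = 1.5.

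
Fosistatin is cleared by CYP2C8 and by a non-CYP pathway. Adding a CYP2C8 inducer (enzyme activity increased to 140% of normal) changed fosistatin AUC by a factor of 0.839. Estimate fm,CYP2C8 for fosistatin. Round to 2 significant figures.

CL'/CL = 1 / 0.839 = 1.192
1.4·fm + (1 − fm) = 1.192
fm = (1.192 − 1) / (1.4 − 1) = 0.48

0.48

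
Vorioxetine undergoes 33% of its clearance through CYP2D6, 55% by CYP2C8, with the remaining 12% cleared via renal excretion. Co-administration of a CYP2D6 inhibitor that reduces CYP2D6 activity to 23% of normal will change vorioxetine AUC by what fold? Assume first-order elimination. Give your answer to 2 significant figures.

The CYP2D6 pathway (33% of clearance) is reduced to 0.23× activity: 0.33 × 0.23 = 0.0759.
CYP2C8 (55%) and the residual 12% are unaffected.
New clearance relative to baseline: 0.0759 + 0.55 + 0.12 = 0.7459.
AUC is inversely proportional to clearance, so the fold-change is 1 / 0.7459 = 1.3.

1.3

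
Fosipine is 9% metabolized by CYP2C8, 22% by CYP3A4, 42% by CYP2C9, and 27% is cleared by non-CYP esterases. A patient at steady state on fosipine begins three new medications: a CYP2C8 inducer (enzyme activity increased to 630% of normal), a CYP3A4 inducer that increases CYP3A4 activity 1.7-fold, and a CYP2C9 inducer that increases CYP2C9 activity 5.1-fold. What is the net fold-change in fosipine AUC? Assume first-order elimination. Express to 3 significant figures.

0.298

CYP2C8: 0.09 × 6.3 = 0.567
CYP3A4: 0.22 × 1.7 = 0.374
CYP2C9: 0.42 × 5.1 = 2.142
Other: 0.27 (unchanged)
Relative clearance = 0.567 + 0.374 + 2.142 + 0.27 = 3.353.
Because AUC varies inversely with clearance, the combined effect is 1 / 3.353 = 0.298.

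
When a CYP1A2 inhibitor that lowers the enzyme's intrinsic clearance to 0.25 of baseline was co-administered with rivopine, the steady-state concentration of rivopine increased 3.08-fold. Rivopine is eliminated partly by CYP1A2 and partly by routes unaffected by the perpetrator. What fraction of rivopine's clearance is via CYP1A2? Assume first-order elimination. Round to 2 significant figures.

Let fm be the CYP1A2 fraction. New clearance relative to baseline = fm × 0.25 + (1 − fm).
Steady-state concentration ratio = 1 / (new CL fraction), so new CL fraction = 1 / 3.08 = 0.3247.
fm × 0.25 + 1 − fm = 0.3247  ⇒  fm × (0.25 − 1) = −0.6753  ⇒  fm = 0.90.

0.90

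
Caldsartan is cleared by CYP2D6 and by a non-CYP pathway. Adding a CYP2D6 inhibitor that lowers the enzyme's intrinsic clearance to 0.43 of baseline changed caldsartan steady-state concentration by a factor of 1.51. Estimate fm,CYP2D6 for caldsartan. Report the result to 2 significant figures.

Write x for the fraction cleared via CYP2D6. The observed steady-state concentration change means clearance fell to 1/1.51 = 0.6623 of baseline.
Only the CYP2D6 route changed, so 0.6623 = x·0.43 + (1 − x), giving x = 0.59.

0.59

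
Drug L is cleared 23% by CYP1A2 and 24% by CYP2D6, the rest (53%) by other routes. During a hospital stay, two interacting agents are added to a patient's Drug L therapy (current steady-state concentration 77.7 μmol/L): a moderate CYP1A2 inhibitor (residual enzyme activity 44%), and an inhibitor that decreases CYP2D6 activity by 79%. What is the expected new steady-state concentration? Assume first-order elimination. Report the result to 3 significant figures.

The CYP1A2 pathway (23% of clearance) falls to 0.44× activity: 0.23 × 0.44 = 0.1012.
The CYP2D6 pathway (24% of clearance) drops to 0.21× activity: 0.24 × 0.21 = 0.0504.
The remaining 53% of clearance is unaffected.
New clearance relative to baseline: 0.1012 + 0.0504 + 0.53 = 0.6816.
Steady-state concentration ∝ 1/CL: new value = 77.7 / 0.6816 = 114 μmol/L.

114 μmol/L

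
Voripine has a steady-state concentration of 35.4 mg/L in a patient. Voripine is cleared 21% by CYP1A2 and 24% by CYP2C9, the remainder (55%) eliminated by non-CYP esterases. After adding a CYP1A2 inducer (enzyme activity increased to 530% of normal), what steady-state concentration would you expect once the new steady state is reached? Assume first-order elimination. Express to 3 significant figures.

18.6 mg/L

CYP1A2: 0.21 × 5.3 = 1.113
CYP2C9: 0.24 (unchanged)
Other: 0.55 (unchanged)
CL_new/CL_old = 1.113 + 0.24 + 0.55 = 1.903.
Steady-state concentration ∝ 1/CL, so new value = 35.4 / 1.903 = 18.6 mg/L.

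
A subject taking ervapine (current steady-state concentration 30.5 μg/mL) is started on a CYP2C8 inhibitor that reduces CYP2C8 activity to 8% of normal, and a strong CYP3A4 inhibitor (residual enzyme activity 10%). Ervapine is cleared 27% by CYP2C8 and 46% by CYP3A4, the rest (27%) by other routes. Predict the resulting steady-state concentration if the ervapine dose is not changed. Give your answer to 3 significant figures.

90.3 μg/mL

The CYP2C8 pathway (27% of clearance) is reduced to 0.08× activity: 0.27 × 0.08 = 0.0216.
The CYP3A4 pathway (46% of clearance) is reduced to 0.1× activity: 0.46 × 0.1 = 0.046.
The remaining 27% of clearance is unaffected.
CL_new/CL_old = 0.0216 + 0.046 + 0.27 = 0.3376.
Steady-state concentration ∝ 1/CL: new value = 30.5 / 0.3376 = 90.3 μg/mL.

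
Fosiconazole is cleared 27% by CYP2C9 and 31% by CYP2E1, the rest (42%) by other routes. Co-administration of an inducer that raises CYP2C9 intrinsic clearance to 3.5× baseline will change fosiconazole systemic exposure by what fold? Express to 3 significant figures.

CYP2C9: 0.27 × 3.5 = 0.945
CYP2E1: 0.31 (unchanged)
Other: 0.42 (unchanged)
New clearance relative to baseline: 0.945 + 0.31 + 0.42 = 1.675.
Systemic exposure ratio = CL_old/CL_new = 1 / 1.675 = 0.597.

0.597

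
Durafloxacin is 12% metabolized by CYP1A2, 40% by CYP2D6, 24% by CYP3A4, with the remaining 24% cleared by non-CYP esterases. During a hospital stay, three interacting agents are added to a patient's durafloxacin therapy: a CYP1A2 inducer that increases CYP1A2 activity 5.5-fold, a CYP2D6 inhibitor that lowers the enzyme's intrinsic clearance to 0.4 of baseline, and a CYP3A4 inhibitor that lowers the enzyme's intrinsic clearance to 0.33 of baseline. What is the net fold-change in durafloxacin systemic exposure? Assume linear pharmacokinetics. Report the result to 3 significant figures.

0.878

The CYP1A2 pathway (12% of clearance) rises to 5.5× activity: 0.12 × 5.5 = 0.66.
The CYP2D6 pathway (40% of clearance) is reduced to 0.4× activity: 0.4 × 0.4 = 0.16.
The CYP3A4 pathway (24% of clearance) drops to 0.33× activity: 0.24 × 0.33 = 0.0792.
The remaining 24% of clearance is unaffected.
CL_new/CL_old = 0.66 + 0.16 + 0.0792 + 0.24 = 1.1392.
Systemic exposure ∝ 1/CL: fold-change = 1 / 1.1392 = 0.878.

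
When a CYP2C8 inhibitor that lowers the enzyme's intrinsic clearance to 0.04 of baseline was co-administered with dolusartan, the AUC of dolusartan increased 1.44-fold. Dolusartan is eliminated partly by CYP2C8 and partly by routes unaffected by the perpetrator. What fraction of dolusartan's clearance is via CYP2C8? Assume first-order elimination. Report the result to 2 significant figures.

CL'/CL = 1 / 1.44 = 0.6944
0.04·fm + (1 − fm) = 0.6944
fm = (0.6944 − 1) / (0.04 − 1) = 0.32

0.32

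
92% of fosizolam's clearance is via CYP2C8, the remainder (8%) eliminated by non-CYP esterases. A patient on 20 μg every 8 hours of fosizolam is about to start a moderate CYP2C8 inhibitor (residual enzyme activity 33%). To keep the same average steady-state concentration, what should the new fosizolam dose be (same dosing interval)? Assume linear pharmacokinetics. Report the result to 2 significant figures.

CYP2C8: 0.92 × 0.33 = 0.3036
Other: 0.08 (unchanged)
Relative clearance = 0.3036 + 0.08 = 0.3836.
Css,avg = (dose rate)/CL, so holding Css fixed requires dose ∝ CL: 20 × 0.3836 = 7.7 μg.

7.7 μg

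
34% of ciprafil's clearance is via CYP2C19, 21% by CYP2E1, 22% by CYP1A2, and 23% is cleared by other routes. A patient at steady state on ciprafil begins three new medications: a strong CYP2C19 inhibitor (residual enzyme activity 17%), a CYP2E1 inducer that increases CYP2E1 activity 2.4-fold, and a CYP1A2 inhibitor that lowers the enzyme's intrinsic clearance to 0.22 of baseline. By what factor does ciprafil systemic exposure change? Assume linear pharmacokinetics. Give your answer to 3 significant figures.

The CYP2C19 pathway (34% of clearance) drops to 0.17× activity: 0.34 × 0.17 = 0.0578.
The CYP2E1 pathway (21% of clearance) is boosted to 2.4× activity: 0.21 × 2.4 = 0.504.
The CYP1A2 pathway (22% of clearance) is reduced to 0.22× activity: 0.22 × 0.22 = 0.0484.
The remaining 23% of clearance is unaffected.
New clearance relative to baseline: 0.0578 + 0.504 + 0.0484 + 0.23 = 0.8402.
Net systemic exposure ratio = 1 / 0.8402 = 1.19.

1.19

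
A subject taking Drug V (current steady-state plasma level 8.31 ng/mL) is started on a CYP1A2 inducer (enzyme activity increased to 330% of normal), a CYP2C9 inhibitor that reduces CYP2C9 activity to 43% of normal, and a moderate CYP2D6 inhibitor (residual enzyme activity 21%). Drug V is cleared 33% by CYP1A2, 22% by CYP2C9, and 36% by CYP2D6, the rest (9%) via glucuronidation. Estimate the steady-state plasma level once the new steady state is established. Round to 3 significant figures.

The CYP1A2 pathway (33% of clearance) is boosted to 3.3× activity: 0.33 × 3.3 = 1.089.
The CYP2C9 pathway (22% of clearance) is reduced to 0.43× activity: 0.22 × 0.43 = 0.0946.
The CYP2D6 pathway (36% of clearance) falls to 0.21× activity: 0.36 × 0.21 = 0.0756.
The remaining 9% of clearance is unaffected.
Relative clearance = 1.089 + 0.0946 + 0.0756 + 0.09 = 1.3492.
Dividing the baseline by the relative clearance: 8.31 / 1.3492 = 6.16 ng/mL.

6.16 ng/mL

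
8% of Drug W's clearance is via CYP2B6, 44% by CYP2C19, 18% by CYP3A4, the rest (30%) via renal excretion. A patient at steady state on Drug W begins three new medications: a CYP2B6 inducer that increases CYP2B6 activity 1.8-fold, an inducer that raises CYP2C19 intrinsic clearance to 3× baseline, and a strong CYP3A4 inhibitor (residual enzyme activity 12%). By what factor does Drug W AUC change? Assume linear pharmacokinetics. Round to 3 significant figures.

CYP2B6: 0.08 × 1.8 = 0.144
CYP2C19: 0.44 × 3 = 1.32
CYP3A4: 0.18 × 0.12 = 0.0216
Other: 0.3 (unchanged)
CL_new/CL_old = 0.144 + 1.32 + 0.0216 + 0.3 = 1.7856.
AUC ∝ 1/CL: fold-change = 1 / 1.7856 = 0.560.

0.560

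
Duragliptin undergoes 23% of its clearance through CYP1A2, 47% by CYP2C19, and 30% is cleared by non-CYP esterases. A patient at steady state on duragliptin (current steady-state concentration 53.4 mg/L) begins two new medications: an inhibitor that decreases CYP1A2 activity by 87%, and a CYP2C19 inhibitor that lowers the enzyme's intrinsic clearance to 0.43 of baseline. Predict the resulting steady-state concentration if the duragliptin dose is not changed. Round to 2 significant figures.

The CYP1A2 pathway (23% of clearance) drops to 0.13× activity: 0.23 × 0.13 = 0.0299.
The CYP2C19 pathway (47% of clearance) falls to 0.43× activity: 0.47 × 0.43 = 0.2021.
The remaining 30% of clearance is unaffected.
New clearance relative to baseline: 0.0299 + 0.2021 + 0.3 = 0.532.
New steady-state concentration = 53.4 / 0.532 = 1.0 × 10² mg/L (concentration scales inversely with clearance).

1.0 × 10² mg/L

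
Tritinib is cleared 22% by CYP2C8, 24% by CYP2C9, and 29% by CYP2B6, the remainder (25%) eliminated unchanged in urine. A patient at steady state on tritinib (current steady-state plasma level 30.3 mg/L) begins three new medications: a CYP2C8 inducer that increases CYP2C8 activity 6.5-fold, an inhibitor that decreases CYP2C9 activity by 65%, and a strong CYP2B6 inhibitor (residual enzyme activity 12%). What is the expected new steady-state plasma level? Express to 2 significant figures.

CYP2C8: 0.22 × 6.5 = 1.43
CYP2C9: 0.24 × 0.35 = 0.084
CYP2B6: 0.29 × 0.12 = 0.0348
Other: 0.25 (unchanged)
CL_new/CL_old = 1.43 + 0.084 + 0.0348 + 0.25 = 1.7988.
Dividing the baseline by the relative clearance: 30.3 / 1.7988 = 17 mg/L.

17 mg/L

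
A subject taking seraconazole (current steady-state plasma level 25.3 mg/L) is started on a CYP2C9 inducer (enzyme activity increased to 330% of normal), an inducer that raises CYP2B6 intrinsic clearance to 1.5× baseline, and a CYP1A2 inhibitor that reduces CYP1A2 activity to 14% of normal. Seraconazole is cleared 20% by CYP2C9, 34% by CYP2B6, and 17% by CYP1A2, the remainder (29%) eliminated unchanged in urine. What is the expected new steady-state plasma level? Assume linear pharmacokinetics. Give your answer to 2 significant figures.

17 mg/L

The CYP2C9 pathway (20% of clearance) increases to 3.3× activity: 0.2 × 3.3 = 0.66.
The CYP2B6 pathway (34% of clearance) increases to 1.5× activity: 0.34 × 1.5 = 0.51.
The CYP1A2 pathway (17% of clearance) drops to 0.14× activity: 0.17 × 0.14 = 0.0238.
The remaining 29% of clearance is unaffected.
CL_new/CL_old = 0.66 + 0.51 + 0.0238 + 0.29 = 1.4838.
Steady-state plasma level ∝ 1/CL: new value = 25.3 / 1.4838 = 17 mg/L.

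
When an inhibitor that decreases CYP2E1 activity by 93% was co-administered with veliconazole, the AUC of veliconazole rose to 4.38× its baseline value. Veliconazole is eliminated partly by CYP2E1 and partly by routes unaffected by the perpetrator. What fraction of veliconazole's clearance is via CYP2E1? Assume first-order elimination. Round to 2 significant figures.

CL'/CL = 1 / 4.38 = 0.2283
0.07·fm + (1 − fm) = 0.2283
fm = (0.2283 − 1) / (0.07 − 1) = 0.83

0.83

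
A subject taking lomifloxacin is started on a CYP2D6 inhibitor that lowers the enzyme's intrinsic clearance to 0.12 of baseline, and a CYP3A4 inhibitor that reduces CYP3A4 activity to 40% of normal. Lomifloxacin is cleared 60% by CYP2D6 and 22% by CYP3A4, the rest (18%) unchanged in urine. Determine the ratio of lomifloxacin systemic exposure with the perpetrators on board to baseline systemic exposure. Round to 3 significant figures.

CYP2D6: 0.6 × 0.12 = 0.072
CYP3A4: 0.22 × 0.4 = 0.088
Other: 0.18 (unchanged)
New clearance relative to baseline: 0.072 + 0.088 + 0.18 = 0.34.
Systemic exposure ∝ 1/CL: fold-change = 1 / 0.34 = 2.94.

2.94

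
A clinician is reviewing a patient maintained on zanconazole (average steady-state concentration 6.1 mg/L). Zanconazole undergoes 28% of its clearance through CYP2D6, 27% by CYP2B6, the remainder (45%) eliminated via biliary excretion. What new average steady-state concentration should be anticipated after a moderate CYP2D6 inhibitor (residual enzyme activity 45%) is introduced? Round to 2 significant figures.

7.2 mg/L

The CYP2D6 pathway (28% of clearance) drops to 0.45× activity: 0.28 × 0.45 = 0.126.
CYP2B6 (27%) and the residual 45% are unaffected.
Relative clearance = 0.126 + 0.27 + 0.45 = 0.846.
Average steady-state concentration ∝ 1/CL, so new value = 6.1 / 0.846 = 7.2 mg/L.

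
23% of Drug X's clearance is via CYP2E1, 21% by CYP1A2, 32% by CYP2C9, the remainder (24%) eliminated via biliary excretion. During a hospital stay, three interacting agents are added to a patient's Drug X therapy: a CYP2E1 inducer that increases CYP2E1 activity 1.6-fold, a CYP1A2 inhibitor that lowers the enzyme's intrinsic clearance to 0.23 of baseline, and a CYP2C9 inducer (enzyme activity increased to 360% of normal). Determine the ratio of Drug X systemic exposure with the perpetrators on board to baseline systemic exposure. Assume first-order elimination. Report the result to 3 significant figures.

The CYP2E1 pathway (23% of clearance) rises to 1.6× activity: 0.23 × 1.6 = 0.368.
The CYP1A2 pathway (21% of clearance) drops to 0.23× activity: 0.21 × 0.23 = 0.0483.
The CYP2C9 pathway (32% of clearance) increases to 3.6× activity: 0.32 × 3.6 = 1.152.
Non-CYP routes (24%) are unchanged.
New clearance relative to baseline: 0.368 + 0.0483 + 1.152 + 0.24 = 1.8083.
Net systemic exposure ratio = 1 / 1.8083 = 0.553.

0.553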